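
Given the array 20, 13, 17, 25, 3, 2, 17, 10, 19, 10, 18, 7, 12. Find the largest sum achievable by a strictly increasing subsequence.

55

Let S[i] be the best sum of a strictly increasing subsequence ending at i:
i:      1  2  3  4  5  6  7  8  9 10 11 12 13
a[i]:  20 13 17 25  3  2 17 10 19 10 18  7 12
S:     20 13 30 55  3  2 30 13 49 13 48 10 25
Maximum is 55 (e.g. 13 + 17 + 25).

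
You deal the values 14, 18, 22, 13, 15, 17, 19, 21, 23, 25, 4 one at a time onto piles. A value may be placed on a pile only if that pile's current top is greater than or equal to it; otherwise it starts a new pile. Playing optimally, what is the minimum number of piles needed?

The minimum number of non-increasing subsequences covering a sequence equals the length of its longest strictly increasing subsequence.
LIS length is 7 (e.g. 14, 15, 17, 19, 21, 23, 25), so 7 piles are needed.

7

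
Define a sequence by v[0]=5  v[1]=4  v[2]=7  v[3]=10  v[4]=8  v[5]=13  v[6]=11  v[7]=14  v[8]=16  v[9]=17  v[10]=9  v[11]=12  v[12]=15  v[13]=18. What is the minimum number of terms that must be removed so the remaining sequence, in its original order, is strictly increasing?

6

Fewest deletions = n − (longest strictly increasing subsequence).
i:      0  1  2  3  4  5  6  7  8  9 10 11 12 13
v[i]:   5  4  7 10  8 13 11 14 16 17  9 12 15 18
dp:     1  1  2  3  3  4  4  5  6  7  4  5  6  8
max dp = 8, so deletions = 14 − 8 = 6.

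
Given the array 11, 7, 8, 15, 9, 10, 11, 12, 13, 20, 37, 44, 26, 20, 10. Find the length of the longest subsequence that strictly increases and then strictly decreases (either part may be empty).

inc[i] = longest strictly increasing subsequence ending at i; dec[i] = longest strictly decreasing subsequence starting at i:
i:      1  2  3  4  5  6  7  8  9 10 11 12 13 14 15
a[i]:  11  7  8 15  9 10 11 12 13 20 37 44 26 20 10
inc:    1  1  2  3  3  4  5  6  7  8  9 10  9  8  4
dec:    2  1  1  3  1  1  2  2  2  2  4  4  3  2  1
Best peak at i=12 (value 44): inc=10, dec=4, length 10+4−1 = 13.

13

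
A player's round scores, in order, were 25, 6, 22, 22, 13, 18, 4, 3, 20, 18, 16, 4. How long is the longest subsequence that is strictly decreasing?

Negate each value so 'decreasing' becomes 'increasing', then run patience tails on the negated sequence:
-25 → extends → [-25]
-6 → extends → [-25, -6]
-22 → replaces -6 → [-25, -22]
-22 → already a tail → [-25, -22]
-13 → extends → [-25, -22, -13]
-18 → replaces -13 → [-25, -22, -18]
-4 → extends → [-25, -22, -18, -4]
-3 → extends → [-25, -22, -18, -4, -3]
-20 → replaces -18 → [-25, -22, -20, -4, -3]
-18 → replaces -4 → [-25, -22, -20, -18, -3]
-16 → replaces -3 → [-25, -22, -20, -18, -16]
-4 → extends → [-25, -22, -20, -18, -16, -4]
Six tails, so the longest strictly decreasing subsequence of the original has length 6.

6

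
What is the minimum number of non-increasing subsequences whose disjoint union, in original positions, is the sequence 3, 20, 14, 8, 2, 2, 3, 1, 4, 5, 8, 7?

5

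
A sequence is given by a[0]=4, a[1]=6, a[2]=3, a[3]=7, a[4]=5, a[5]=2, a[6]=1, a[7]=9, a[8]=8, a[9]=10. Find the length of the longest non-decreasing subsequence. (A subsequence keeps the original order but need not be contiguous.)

Track the smallest tail for each achievable length (allowing ties):
4 → extends → [4]
6 → extends → [4, 6]
3 → replaces 4 → [3, 6]
7 → extends → [3, 6, 7]
5 → replaces 6 → [3, 5, 7]
2 → replaces 3 → [2, 5, 7]
1 → replaces 2 → [1, 5, 7]
9 → extends → [1, 5, 7, 9]
8 → replaces 9 → [1, 5, 7, 8]
10 → extends → [1, 5, 7, 8, 10]
Five tails, so the longest non-decreasing subsequence has length 5 (e.g. 4, 6, 7, 9, 10).

5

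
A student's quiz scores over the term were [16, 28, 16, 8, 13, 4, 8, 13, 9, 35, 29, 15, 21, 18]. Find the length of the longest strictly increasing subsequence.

Track the smallest tail for each achievable length (strict):
16 → extends → [16]
28 → extends → [16, 28]
16 → already a tail → [16, 28]
8 → replaces 16 → [8, 28]
13 → replaces 28 → [8, 13]
4 → replaces 8 → [4, 13]
8 → replaces 13 → [4, 8]
13 → extends → [4, 8, 13]
9 → replaces 13 → [4, 8, 9]
35 → extends → [4, 8, 9, 35]
29 → replaces 35 → [4, 8, 9, 29]
15 → replaces 29 → [4, 8, 9, 15]
21 → extends → [4, 8, 9, 15, 21]
18 → replaces 21 → [4, 8, 9, 15, 18]
Five tails, so the longest strictly increasing subsequence has length 5 (e.g. 4, 8, 13, 15, 21).

5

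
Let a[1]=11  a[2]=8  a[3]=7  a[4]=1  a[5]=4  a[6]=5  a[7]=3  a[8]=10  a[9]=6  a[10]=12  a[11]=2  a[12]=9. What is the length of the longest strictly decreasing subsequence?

6

Let dp[i] be the longest strictly decreasing subsequence ending at i:
i:      1  2  3  4  5  6  7  8  9 10 11 12
a[i]:  11  8  7  1  4  5  3 10  6 12  2  9
dp:     1  2  3  4  4  4  5  2  4  1  6  3
Maximum is 6.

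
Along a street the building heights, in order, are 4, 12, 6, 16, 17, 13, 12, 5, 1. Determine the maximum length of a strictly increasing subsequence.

Let dp[i] be the length of the longest such subsequence ending at index i:
i:      1  2  3  4  5  6  7  8  9
a[i]:   4 12  6 16 17 13 12  5  1
dp:     1  2  2  3  4  3  3  2  1
Maximum dp value is 4.

4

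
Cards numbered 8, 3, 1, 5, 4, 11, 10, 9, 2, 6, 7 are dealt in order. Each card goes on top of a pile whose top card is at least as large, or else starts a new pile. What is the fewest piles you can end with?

4

The minimum number of non-increasing subsequences covering a sequence equals the length of its longest strictly increasing subsequence.
LIS length is 4 (e.g. 3, 5, 6, 7), so 4 piles are needed.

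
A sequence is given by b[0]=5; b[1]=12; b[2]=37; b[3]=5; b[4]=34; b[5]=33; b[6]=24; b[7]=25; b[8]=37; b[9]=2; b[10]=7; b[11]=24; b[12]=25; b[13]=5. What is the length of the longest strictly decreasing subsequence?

Let dp[i] be the longest strictly decreasing subsequence ending at i:
i:      0  1  2  3  4  5  6  7  8  9 10 11 12 13
b[i]:   5 12 37  5 34 33 24 25 37  2  7 24 25  5
dp:     1  1  1  2  2  3  4  4  1  5  5  5  4  6
Maximum is 6.

6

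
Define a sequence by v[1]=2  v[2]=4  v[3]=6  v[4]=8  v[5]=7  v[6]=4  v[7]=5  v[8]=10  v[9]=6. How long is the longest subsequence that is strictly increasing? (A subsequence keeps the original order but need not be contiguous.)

5

Let dp[i] be the length of the longest such subsequence ending at index i:
i:      1  2  3  4  5  6  7  8  9
v[i]:   2  4  6  8  7  4  5 10  6
dp:     1  2  3  4  4  2  3  5  4
Maximum dp value is 5.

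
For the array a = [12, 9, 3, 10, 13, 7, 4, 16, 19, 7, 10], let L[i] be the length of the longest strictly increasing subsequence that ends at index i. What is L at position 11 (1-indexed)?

dp[i] = 1 + max{dp[j] : j<i, a[j]<a[i]} (or 1 if no such j):
i:      1  2  3  4  5  6  7  8  9 10 11
a[i]:  12  9  3 10 13  7  4 16 19  7 10
dp:     1  1  1  2  3  2  2  4  5  3  4
At index 11 the value is 4.

4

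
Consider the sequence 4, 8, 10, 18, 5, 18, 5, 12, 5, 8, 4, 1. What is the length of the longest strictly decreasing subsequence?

5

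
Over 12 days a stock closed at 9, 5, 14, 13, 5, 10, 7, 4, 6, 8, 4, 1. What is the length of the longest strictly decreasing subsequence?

Negate each value so 'decreasing' becomes 'increasing', then run patience tails on the negated sequence:
-9 → extends → [-9]
-5 → extends → [-9, -5]
-14 → replaces -9 → [-14, -5]
-13 → replaces -5 → [-14, -13]
-5 → extends → [-14, -13, -5]
-10 → replaces -5 → [-14, -13, -10]
-7 → extends → [-14, -13, -10, -7]
-4 → extends → [-14, -13, -10, -7, -4]
-6 → replaces -4 → [-14, -13, -10, -7, -6]
-8 → replaces -7 → [-14, -13, -10, -8, -6]
-4 → extends → [-14, -13, -10, -8, -6, -4]
-1 → extends → [-14, -13, -10, -8, -6, -4, -1]
Seven tails, so the longest strictly decreasing subsequence of the original has length 7.

7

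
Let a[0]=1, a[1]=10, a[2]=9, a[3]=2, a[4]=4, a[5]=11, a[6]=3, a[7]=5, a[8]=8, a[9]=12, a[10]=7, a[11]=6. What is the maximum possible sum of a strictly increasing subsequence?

Let S[i] be the best sum of a strictly increasing subsequence ending at i:
i:      0  1  2  3  4  5  6  7  8  9 10 11
a[i]:   1 10  9  2  4 11  3  5  8 12  7  6
S:      1 11 10  3  7 22  6 12 20 34 19 18
Maximum is 34 (e.g. 1 + 10 + 11 + 12).

34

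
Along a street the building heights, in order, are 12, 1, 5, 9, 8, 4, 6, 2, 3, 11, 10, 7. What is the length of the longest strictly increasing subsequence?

4

Track the smallest tail for each achievable length (strict):
12 → extends → [12]
1 → replaces 12 → [1]
5 → extends → [1, 5]
9 → extends → [1, 5, 9]
8 → replaces 9 → [1, 5, 8]
4 → replaces 5 → [1, 4, 8]
6 → replaces 8 → [1, 4, 6]
2 → replaces 4 → [1, 2, 6]
3 → replaces 6 → [1, 2, 3]
11 → extends → [1, 2, 3, 11]
10 → replaces 11 → [1, 2, 3, 10]
7 → replaces 10 → [1, 2, 3, 7]
Four tails, so the longest strictly increasing subsequence has length 4 (e.g. 1, 5, 9, 11).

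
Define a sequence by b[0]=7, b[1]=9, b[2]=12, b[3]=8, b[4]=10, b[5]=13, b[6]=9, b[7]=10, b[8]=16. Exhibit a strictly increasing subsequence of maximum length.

Patience tails give the LIS length; then backtrack through the dp parents:
7 → extends → [7]
9 → extends → [7, 9]
12 → extends → [7, 9, 12]
8 → replaces 9 → [7, 8, 12]
10 → replaces 12 → [7, 8, 10]
13 → extends → [7, 8, 10, 13]
9 → replaces 10 → [7, 8, 9, 13]
10 → replaces 13 → [7, 8, 9, 10]
16 → extends → [7, 8, 9, 10, 16]
Length 5; one witness is 7, 9, 12, 13, 16.

7, 9, 12, 13, 16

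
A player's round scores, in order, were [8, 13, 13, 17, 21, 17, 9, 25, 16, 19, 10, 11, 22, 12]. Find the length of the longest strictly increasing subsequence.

5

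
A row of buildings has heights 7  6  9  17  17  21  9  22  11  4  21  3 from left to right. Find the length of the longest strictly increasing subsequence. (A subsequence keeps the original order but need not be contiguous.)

Track the smallest tail for each achievable length (strict):
7 → extends → [7]
6 → replaces 7 → [6]
9 → extends → [6, 9]
17 → extends → [6, 9, 17]
17 → already a tail → [6, 9, 17]
21 → extends → [6, 9, 17, 21]
9 → already a tail → [6, 9, 17, 21]
22 → extends → [6, 9, 17, 21, 22]
11 → replaces 17 → [6, 9, 11, 21, 22]
4 → replaces 6 → [4, 9, 11, 21, 22]
21 → already a tail → [4, 9, 11, 21, 22]
3 → replaces 4 → [3, 9, 11, 21, 22]
Five tails, so the longest strictly increasing subsequence has length 5 (e.g. 7, 9, 17, 21, 22).

5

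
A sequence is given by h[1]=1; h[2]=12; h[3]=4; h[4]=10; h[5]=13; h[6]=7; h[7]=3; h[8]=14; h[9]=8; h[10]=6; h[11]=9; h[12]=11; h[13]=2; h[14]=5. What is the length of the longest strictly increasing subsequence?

6

Track the smallest tail for each achievable length (strict):
1 → extends → [1]
12 → extends → [1, 12]
4 → replaces 12 → [1, 4]
10 → extends → [1, 4, 10]
13 → extends → [1, 4, 10, 13]
7 → replaces 10 → [1, 4, 7, 13]
3 → replaces 4 → [1, 3, 7, 13]
14 → extends → [1, 3, 7, 13, 14]
8 → replaces 13 → [1, 3, 7, 8, 14]
6 → replaces 7 → [1, 3, 6, 8, 14]
9 → replaces 14 → [1, 3, 6, 8, 9]
11 → extends → [1, 3, 6, 8, 9, 11]
2 → replaces 3 → [1, 2, 6, 8, 9, 11]
5 → replaces 6 → [1, 2, 5, 8, 9, 11]
Six tails, so the longest strictly increasing subsequence has length 6 (e.g. 1, 4, 7, 8, 9, 11).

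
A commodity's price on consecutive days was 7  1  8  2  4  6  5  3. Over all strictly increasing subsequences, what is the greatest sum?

15

Let S[i] be the best sum of a strictly increasing subsequence ending at i:
i:      1  2  3  4  5  6  7  8
a[i]:   7  1  8  2  4  6  5  3
S:      7  1 15  3  7 13 12  6
Maximum is 15 (e.g. 7 + 8).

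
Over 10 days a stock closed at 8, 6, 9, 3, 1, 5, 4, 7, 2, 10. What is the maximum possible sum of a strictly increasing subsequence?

27

Let S[i] be the best sum of a strictly increasing subsequence ending at i:
i:      1  2  3  4  5  6  7  8  9 10
a[i]:   8  6  9  3  1  5  4  7  2 10
S:      8  6 17  3  1  8  7 15  3 27
Maximum is 27 (e.g. 8 + 9 + 10).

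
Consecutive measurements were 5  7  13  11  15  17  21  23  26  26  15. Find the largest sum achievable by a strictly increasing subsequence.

127

Let S[i] be the best sum of a strictly increasing subsequence ending at i:
i:       1   2   3   4   5   6   7   8   9  10  11
a[i]:    5   7  13  11  15  17  21  23  26  26  15
S:       5  12  25  23  40  57  78 101 127 127  40
Maximum is 127 (e.g. 5 + 7 + 13 + 15 + 17 + 21 + 23 + 26).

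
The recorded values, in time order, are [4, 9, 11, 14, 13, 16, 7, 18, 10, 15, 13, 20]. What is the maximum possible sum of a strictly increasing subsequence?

Let S[i] be the best sum of a strictly increasing subsequence ending at i:
i:      1  2  3  4  5  6  7  8  9 10 11 12
a[i]:   4  9 11 14 13 16  7 18 10 15 13 20
S:      4 13 24 38 37 54 11 72 23 53 37 92
Maximum is 92 (e.g. 4 + 9 + 11 + 14 + 16 + 18 + 20).

92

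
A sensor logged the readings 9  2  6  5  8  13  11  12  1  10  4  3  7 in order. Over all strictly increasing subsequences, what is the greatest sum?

Let S[i] be the best sum of a strictly increasing subsequence ending at i:
i:      1  2  3  4  5  6  7  8  9 10 11 12 13
a[i]:   9  2  6  5  8 13 11 12  1 10  4  3  7
S:      9  2  8  7 16 29 27 39  1 26  6  5 15
Maximum is 39 (e.g. 2 + 6 + 8 + 11 + 12).

39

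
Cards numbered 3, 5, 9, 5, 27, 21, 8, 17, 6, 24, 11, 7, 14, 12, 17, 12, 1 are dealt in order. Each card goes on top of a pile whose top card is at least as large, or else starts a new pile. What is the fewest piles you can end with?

Place each on the leftmost legal pile:
3 → new pile 1 (tops now [3])
5 → new pile 2 (tops now [3, 5])
9 → new pile 3 (tops now [3, 5, 9])
5 → pile 2 (tops now [3, 5, 9])
27 → new pile 4 (tops now [3, 5, 9, 27])
21 → pile 4 (tops now [3, 5, 9, 21])
8 → pile 3 (tops now [3, 5, 8, 21])
17 → pile 4 (tops now [3, 5, 8, 17])
6 → pile 3 (tops now [3, 5, 6, 17])
24 → new pile 5 (tops now [3, 5, 6, 17, 24])
11 → pile 4 (tops now [3, 5, 6, 11, 24])
7 → pile 4 (tops now [3, 5, 6, 7, 24])
14 → pile 5 (tops now [3, 5, 6, 7, 14])
12 → pile 5 (tops now [3, 5, 6, 7, 12])
17 → new pile 6 (tops now [3, 5, 6, 7, 12, 17])
12 → pile 5 (tops now [3, 5, 6, 7, 12, 17])
1 → pile 1 (tops now [1, 5, 6, 7, 12, 17])
Six piles.

6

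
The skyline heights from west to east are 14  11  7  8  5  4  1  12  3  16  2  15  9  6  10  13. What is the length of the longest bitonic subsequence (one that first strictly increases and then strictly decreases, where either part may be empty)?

inc[i] = longest strictly increasing subsequence ending at i; dec[i] = longest strictly decreasing subsequence starting at i:
i:      1  2  3  4  5  6  7  8  9 10 11 12 13 14 15 16
a[i]:  14 11  7  8  5  4  1 12  3 16  2 15  9  6 10 13
inc:    1  1  1  2  1  1  1  3  2  4  2  4  3  3  4  5
dec:    7  6  5  5  4  3  1  3  2  4  1  3  2  1  1  1
Best peak at i=1 (value 14): inc=1, dec=7, length 1+7−1 = 7.

7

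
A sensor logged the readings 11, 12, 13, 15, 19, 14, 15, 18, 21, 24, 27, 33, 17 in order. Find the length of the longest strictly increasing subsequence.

Let dp[i] be the length of the longest such subsequence ending at index i:
i:      1  2  3  4  5  6  7  8  9 10 11 12 13
a[i]:  11 12 13 15 19 14 15 18 21 24 27 33 17
dp:     1  2  3  4  5  4  5  6  7  8  9 10  6
Maximum dp value is 10.

10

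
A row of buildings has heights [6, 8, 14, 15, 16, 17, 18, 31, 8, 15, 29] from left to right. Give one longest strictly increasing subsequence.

Patience tails give the LIS length; then backtrack through the dp parents:
6 → extends → [6]
8 → extends → [6, 8]
14 → extends → [6, 8, 14]
15 → extends → [6, 8, 14, 15]
16 → extends → [6, 8, 14, 15, 16]
17 → extends → [6, 8, 14, 15, 16, 17]
18 → extends → [6, 8, 14, 15, 16, 17, 18]
31 → extends → [6, 8, 14, 15, 16, 17, 18, 31]
8 → already a tail → [6, 8, 14, 15, 16, 17, 18, 31]
15 → already a tail → [6, 8, 14, 15, 16, 17, 18, 31]
29 → replaces 31 → [6, 8, 14, 15, 16, 17, 18, 29]
Length 8; one witness is 6, 8, 14, 15, 16, 17, 18, 31.

6, 8, 14, 15, 16, 17, 18, 31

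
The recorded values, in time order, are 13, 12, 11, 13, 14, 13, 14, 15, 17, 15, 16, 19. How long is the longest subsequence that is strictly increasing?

Let dp[i] be the length of the longest such subsequence ending at index i:
i:      1  2  3  4  5  6  7  8  9 10 11 12
a[i]:  13 12 11 13 14 13 14 15 17 15 16 19
dp:     1  1  1  2  3  2  3  4  5  4  5  6
Maximum dp value is 6.

6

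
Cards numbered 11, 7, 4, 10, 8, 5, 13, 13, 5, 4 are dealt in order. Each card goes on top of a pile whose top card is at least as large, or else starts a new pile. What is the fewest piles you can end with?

3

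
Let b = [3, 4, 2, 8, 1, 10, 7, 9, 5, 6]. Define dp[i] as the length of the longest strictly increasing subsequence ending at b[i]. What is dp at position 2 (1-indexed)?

dp[i] = 1 + max{dp[j] : j<i, b[j]<b[i]} (or 1 if no such j):
i:      1  2  3  4  5  6  7  8  9 10
b[i]:   3  4  2  8  1 10  7  9  5  6
dp:     1  2  1  3  1  4  3  4  3  4
At index 2 the value is 2.

2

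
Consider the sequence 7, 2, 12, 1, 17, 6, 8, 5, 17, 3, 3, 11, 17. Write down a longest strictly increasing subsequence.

2, 6, 8, 11, 17

Patience tails give the LIS length; then backtrack through the dp parents:
7 → extends → [7]
2 → replaces 7 → [2]
12 → extends → [2, 12]
1 → replaces 2 → [1, 12]
17 → extends → [1, 12, 17]
6 → replaces 12 → [1, 6, 17]
8 → replaces 17 → [1, 6, 8]
5 → replaces 6 → [1, 5, 8]
17 → extends → [1, 5, 8, 17]
3 → replaces 5 → [1, 3, 8, 17]
3 → already a tail → [1, 3, 8, 17]
11 → replaces 17 → [1, 3, 8, 11]
17 → extends → [1, 3, 8, 11, 17]
Length 5; one witness is 2, 6, 8, 11, 17.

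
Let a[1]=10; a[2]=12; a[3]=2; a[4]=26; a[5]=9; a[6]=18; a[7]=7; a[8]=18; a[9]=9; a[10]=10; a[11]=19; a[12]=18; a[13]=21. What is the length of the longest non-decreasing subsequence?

6

Track the smallest tail for each achievable length (allowing ties):
10 → extends → [10]
12 → extends → [10, 12]
2 → replaces 10 → [2, 12]
26 → extends → [2, 12, 26]
9 → replaces 12 → [2, 9, 26]
18 → replaces 26 → [2, 9, 18]
7 → replaces 9 → [2, 7, 18]
18 → extends → [2, 7, 18, 18]
9 → replaces 18 → [2, 7, 9, 18]
10 → replaces 18 → [2, 7, 9, 10]
19 → extends → [2, 7, 9, 10, 19]
18 → replaces 19 → [2, 7, 9, 10, 18]
21 → extends → [2, 7, 9, 10, 18, 21]
Six tails, so the longest non-decreasing subsequence has length 6 (e.g. 10, 12, 18, 18, 19, 21).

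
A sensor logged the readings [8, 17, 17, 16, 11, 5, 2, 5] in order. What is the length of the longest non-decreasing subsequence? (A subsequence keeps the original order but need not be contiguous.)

3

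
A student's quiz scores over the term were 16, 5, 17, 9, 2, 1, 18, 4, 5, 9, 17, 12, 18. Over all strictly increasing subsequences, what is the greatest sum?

55

Let S[i] be the best sum of a strictly increasing subsequence ending at i:
i:      1  2  3  4  5  6  7  8  9 10 11 12 13
a[i]:  16  5 17  9  2  1 18  4  5  9 17 12 18
S:     16  5 33 14  2  1 51  6 11 20 37 32 55
Maximum is 55 (e.g. 2 + 4 + 5 + 9 + 17 + 18).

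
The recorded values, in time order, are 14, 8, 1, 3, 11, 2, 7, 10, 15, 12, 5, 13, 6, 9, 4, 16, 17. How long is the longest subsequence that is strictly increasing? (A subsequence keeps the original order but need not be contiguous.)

8

Track the smallest tail for each achievable length (strict):
14 → extends → [14]
8 → replaces 14 → [8]
1 → replaces 8 → [1]
3 → extends → [1, 3]
11 → extends → [1, 3, 11]
2 → replaces 3 → [1, 2, 11]
7 → replaces 11 → [1, 2, 7]
10 → extends → [1, 2, 7, 10]
15 → extends → [1, 2, 7, 10, 15]
12 → replaces 15 → [1, 2, 7, 10, 12]
5 → replaces 7 → [1, 2, 5, 10, 12]
13 → extends → [1, 2, 5, 10, 12, 13]
6 → replaces 10 → [1, 2, 5, 6, 12, 13]
9 → replaces 12 → [1, 2, 5, 6, 9, 13]
4 → replaces 5 → [1, 2, 4, 6, 9, 13]
16 → extends → [1, 2, 4, 6, 9, 13, 16]
17 → extends → [1, 2, 4, 6, 9, 13, 16, 17]
Eight tails, so the longest strictly increasing subsequence has length 8 (e.g. 1, 3, 7, 10, 12, 13, 16, 17).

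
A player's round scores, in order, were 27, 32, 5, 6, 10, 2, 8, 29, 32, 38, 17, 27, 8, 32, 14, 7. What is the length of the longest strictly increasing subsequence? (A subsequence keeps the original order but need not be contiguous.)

6

Track the smallest tail for each achievable length (strict):
27 → extends → [27]
32 → extends → [27, 32]
5 → replaces 27 → [5, 32]
6 → replaces 32 → [5, 6]
10 → extends → [5, 6, 10]
2 → replaces 5 → [2, 6, 10]
8 → replaces 10 → [2, 6, 8]
29 → extends → [2, 6, 8, 29]
32 → extends → [2, 6, 8, 29, 32]
38 → extends → [2, 6, 8, 29, 32, 38]
17 → replaces 29 → [2, 6, 8, 17, 32, 38]
27 → replaces 32 → [2, 6, 8, 17, 27, 38]
8 → already a tail → [2, 6, 8, 17, 27, 38]
32 → replaces 38 → [2, 6, 8, 17, 27, 32]
14 → replaces 17 → [2, 6, 8, 14, 27, 32]
7 → replaces 8 → [2, 6, 7, 14, 27, 32]
Six tails, so the longest strictly increasing subsequence has length 6 (e.g. 5, 6, 10, 29, 32, 38).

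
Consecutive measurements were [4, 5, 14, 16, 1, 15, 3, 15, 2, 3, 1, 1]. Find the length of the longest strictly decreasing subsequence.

5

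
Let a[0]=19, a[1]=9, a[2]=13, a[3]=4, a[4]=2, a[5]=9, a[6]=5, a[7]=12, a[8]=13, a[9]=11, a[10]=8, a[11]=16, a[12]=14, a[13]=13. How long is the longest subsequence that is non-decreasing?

5

Track the smallest tail for each achievable length (allowing ties):
19 → extends → [19]
9 → replaces 19 → [9]
13 → extends → [9, 13]
4 → replaces 9 → [4, 13]
2 → replaces 4 → [2, 13]
9 → replaces 13 → [2, 9]
5 → replaces 9 → [2, 5]
12 → extends → [2, 5, 12]
13 → extends → [2, 5, 12, 13]
11 → replaces 12 → [2, 5, 11, 13]
8 → replaces 11 → [2, 5, 8, 13]
16 → extends → [2, 5, 8, 13, 16]
14 → replaces 16 → [2, 5, 8, 13, 14]
13 → replaces 14 → [2, 5, 8, 13, 13]
Five tails, so the longest non-decreasing subsequence has length 5 (e.g. 9, 9, 12, 13, 16).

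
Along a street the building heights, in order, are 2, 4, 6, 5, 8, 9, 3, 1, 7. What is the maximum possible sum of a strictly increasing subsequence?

29

Let S[i] be the best sum of a strictly increasing subsequence ending at i:
i:      1  2  3  4  5  6  7  8  9
a[i]:   2  4  6  5  8  9  3  1  7
S:      2  6 12 11 20 29  5  1 19
Maximum is 29 (e.g. 2 + 4 + 6 + 8 + 9).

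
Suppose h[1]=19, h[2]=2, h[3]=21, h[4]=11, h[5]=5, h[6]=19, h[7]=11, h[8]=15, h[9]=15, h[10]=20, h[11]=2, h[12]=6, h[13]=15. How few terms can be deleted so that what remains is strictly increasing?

Fewest deletions = n − (longest strictly increasing subsequence).
Patience tails:
19 → extends → [19]
2 → replaces 19 → [2]
21 → extends → [2, 21]
11 → replaces 21 → [2, 11]
5 → replaces 11 → [2, 5]
19 → extends → [2, 5, 19]
11 → replaces 19 → [2, 5, 11]
15 → extends → [2, 5, 11, 15]
15 → already a tail → [2, 5, 11, 15]
20 → extends → [2, 5, 11, 15, 20]
2 → already a tail → [2, 5, 11, 15, 20]
6 → replaces 11 → [2, 5, 6, 15, 20]
15 → already a tail → [2, 5, 6, 15, 20]
Longest strictly increasing subsequence has length 5, so deletions = 13 − 5 = 8.

8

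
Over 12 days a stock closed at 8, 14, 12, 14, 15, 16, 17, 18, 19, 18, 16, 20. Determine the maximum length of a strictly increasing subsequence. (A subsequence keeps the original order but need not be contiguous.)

Track the smallest tail for each achievable length (strict):
8 → extends → [8]
14 → extends → [8, 14]
12 → replaces 14 → [8, 12]
14 → extends → [8, 12, 14]
15 → extends → [8, 12, 14, 15]
16 → extends → [8, 12, 14, 15, 16]
17 → extends → [8, 12, 14, 15, 16, 17]
18 → extends → [8, 12, 14, 15, 16, 17, 18]
19 → extends → [8, 12, 14, 15, 16, 17, 18, 19]
18 → already a tail → [8, 12, 14, 15, 16, 17, 18, 19]
16 → already a tail → [8, 12, 14, 15, 16, 17, 18, 19]
20 → extends → [8, 12, 14, 15, 16, 17, 18, 19, 20]
Nine tails, so the longest strictly increasing subsequence has length 9 (e.g. 8, 12, 14, 15, 16, 17, 18, 19, 20).

9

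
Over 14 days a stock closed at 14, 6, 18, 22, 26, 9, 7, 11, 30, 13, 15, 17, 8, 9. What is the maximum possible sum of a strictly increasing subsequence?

110

Let S[i] be the best sum of a strictly increasing subsequence ending at i:
i:       1   2   3   4   5   6   7   8   9  10  11  12  13  14
a[i]:   14   6  18  22  26   9   7  11  30  13  15  17   8   9
S:      14   6  32  54  80  15  13  26 110  39  54  71  21  30
Maximum is 110 (e.g. 14 + 18 + 22 + 26 + 30).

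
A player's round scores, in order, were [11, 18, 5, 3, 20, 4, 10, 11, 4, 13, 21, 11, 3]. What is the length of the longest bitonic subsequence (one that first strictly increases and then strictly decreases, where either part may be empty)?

8

inc[i] = longest strictly increasing subsequence ending at i; dec[i] = longest strictly decreasing subsequence starting at i:
i:      1  2  3  4  5  6  7  8  9 10 11 12 13
a[i]:  11 18  5  3 20  4 10 11  4 13 21 11  3
inc:    1  2  1  1  3  2  3  4  2  5  6  4  1
dec:    4  4  3  1  4  2  3  3  2  3  3  2  1
Best peak at i=11 (value 21): inc=6, dec=3, length 6+3−1 = 8.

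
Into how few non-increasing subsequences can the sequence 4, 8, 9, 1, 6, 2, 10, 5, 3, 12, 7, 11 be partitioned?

5

The minimum number of non-increasing subsequences covering a sequence equals the length of its longest strictly increasing subsequence.
LIS length is 5 (e.g. 4, 8, 9, 10, 12), so 5 piles are needed.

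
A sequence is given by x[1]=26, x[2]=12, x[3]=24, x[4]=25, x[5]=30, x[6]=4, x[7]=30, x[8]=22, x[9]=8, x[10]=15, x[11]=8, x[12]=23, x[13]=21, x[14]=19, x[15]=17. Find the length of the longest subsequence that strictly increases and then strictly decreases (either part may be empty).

inc[i] = longest strictly increasing subsequence ending at i; dec[i] = longest strictly decreasing subsequence starting at i:
i:      1  2  3  4  5  6  7  8  9 10 11 12 13 14 15
x[i]:  26 12 24 25 30  4 30 22  8 15  8 23 21 19 17
inc:    1  1  2  3  4  1  4  2  2  3  2  4  4  4  4
dec:    6  2  5  5  5  1  5  4  1  2  1  4  3  2  1
Best peak at i=5 (value 30): inc=4, dec=5, length 4+5−1 = 8.

8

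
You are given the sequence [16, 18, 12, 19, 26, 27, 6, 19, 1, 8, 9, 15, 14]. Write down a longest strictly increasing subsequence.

16, 18, 19, 26, 27

Patience tails give the LIS length; then backtrack through the dp parents:
16 → extends → [16]
18 → extends → [16, 18]
12 → replaces 16 → [12, 18]
19 → extends → [12, 18, 19]
26 → extends → [12, 18, 19, 26]
27 → extends → [12, 18, 19, 26, 27]
6 → replaces 12 → [6, 18, 19, 26, 27]
19 → already a tail → [6, 18, 19, 26, 27]
1 → replaces 6 → [1, 18, 19, 26, 27]
8 → replaces 18 → [1, 8, 19, 26, 27]
9 → replaces 19 → [1, 8, 9, 26, 27]
15 → replaces 26 → [1, 8, 9, 15, 27]
14 → replaces 15 → [1, 8, 9, 14, 27]
Length 5; one witness is 16, 18, 19, 26, 27.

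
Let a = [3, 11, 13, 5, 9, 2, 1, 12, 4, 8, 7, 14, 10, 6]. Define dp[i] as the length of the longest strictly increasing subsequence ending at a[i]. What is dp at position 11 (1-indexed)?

3

dp[i] = 1 + max{dp[j] : j<i, a[j]<a[i]} (or 1 if no such j):
i:      1  2  3  4  5  6  7  8  9 10 11 12 13 14
a[i]:   3 11 13  5  9  2  1 12  4  8  7 14 10  6
dp:     1  2  3  2  3  1  1  4  2  3  3  5  4  3
At index 11 the value is 3.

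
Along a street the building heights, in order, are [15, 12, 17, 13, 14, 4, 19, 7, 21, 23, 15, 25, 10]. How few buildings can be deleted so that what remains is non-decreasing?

6

Fewest deletions = n − (longest non-decreasing subsequence).
i:      1  2  3  4  5  6  7  8  9 10 11 12 13
a[i]:  15 12 17 13 14  4 19  7 21 23 15 25 10
dp:     1  1  2  2  3  1  4  2  5  6  4  7  3
max dp = 7, so deletions = 13 − 7 = 6.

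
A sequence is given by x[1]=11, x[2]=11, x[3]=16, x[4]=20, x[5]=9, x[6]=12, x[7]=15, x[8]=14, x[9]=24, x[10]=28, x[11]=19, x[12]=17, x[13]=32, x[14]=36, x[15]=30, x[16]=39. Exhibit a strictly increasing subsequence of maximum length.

Patience tails give the LIS length; then backtrack through the dp parents:
11 → extends → [11]
11 → already a tail → [11]
16 → extends → [11, 16]
20 → extends → [11, 16, 20]
9 → replaces 11 → [9, 16, 20]
12 → replaces 16 → [9, 12, 20]
15 → replaces 20 → [9, 12, 15]
14 → replaces 15 → [9, 12, 14]
24 → extends → [9, 12, 14, 24]
28 → extends → [9, 12, 14, 24, 28]
19 → replaces 24 → [9, 12, 14, 19, 28]
17 → replaces 19 → [9, 12, 14, 17, 28]
32 → extends → [9, 12, 14, 17, 28, 32]
36 → extends → [9, 12, 14, 17, 28, 32, 36]
30 → replaces 32 → [9, 12, 14, 17, 28, 30, 36]
39 → extends → [9, 12, 14, 17, 28, 30, 36, 39]
Length 8; one witness is 11, 16, 20, 24, 28, 32, 36, 39.

11, 16, 20, 24, 28, 32, 36, 39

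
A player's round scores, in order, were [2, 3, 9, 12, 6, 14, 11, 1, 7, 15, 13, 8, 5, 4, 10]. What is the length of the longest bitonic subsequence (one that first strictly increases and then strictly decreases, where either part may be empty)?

10

inc[i] = longest strictly increasing subsequence ending at i; dec[i] = longest strictly decreasing subsequence starting at i:
i:      1  2  3  4  5  6  7  8  9 10 11 12 13 14 15
a[i]:   2  3  9 12  6 14 11  1  7 15 13  8  5  4 10
inc:    1  2  3  4  3  5  4  1  4  6  5  5  3  3  6
dec:    2  2  4  5  3  5  4  1  3  5  4  3  2  1  1
Best peak at i=10 (value 15): inc=6, dec=5, length 6+5−1 = 10.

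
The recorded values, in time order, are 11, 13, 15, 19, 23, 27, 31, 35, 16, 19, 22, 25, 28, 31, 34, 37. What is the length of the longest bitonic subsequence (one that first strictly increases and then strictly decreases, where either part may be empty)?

11

inc[i] = longest strictly increasing subsequence ending at i; dec[i] = longest strictly decreasing subsequence starting at i:
i:      1  2  3  4  5  6  7  8  9 10 11 12 13 14 15 16
a[i]:  11 13 15 19 23 27 31 35 16 19 22 25 28 31 34 37
inc:    1  2  3  4  5  6  7  8  4  5  6  7  8  9 10 11
dec:    1  1  1  2  2  2  2  2  1  1  1  1  1  1  1  1
Best peak at i=16 (value 37): inc=11, dec=1, length 11+1−1 = 11.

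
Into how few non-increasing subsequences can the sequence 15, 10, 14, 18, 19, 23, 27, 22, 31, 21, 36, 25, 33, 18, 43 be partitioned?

9

Place each on the leftmost legal pile:
15 → new pile 1 (tops now [15])
10 → pile 1 (tops now [10])
14 → new pile 2 (tops now [10, 14])
18 → new pile 3 (tops now [10, 14, 18])
19 → new pile 4 (tops now [10, 14, 18, 19])
23 → new pile 5 (tops now [10, 14, 18, 19, 23])
27 → new pile 6 (tops now [10, 14, 18, 19, 23, 27])
22 → pile 5 (tops now [10, 14, 18, 19, 22, 27])
31 → new pile 7 (tops now [10, 14, 18, 19, 22, 27, 31])
21 → pile 5 (tops now [10, 14, 18, 19, 21, 27, 31])
36 → new pile 8 (tops now [10, 14, 18, 19, 21, 27, 31, 36])
25 → pile 6 (tops now [10, 14, 18, 19, 21, 25, 31, 36])
33 → pile 8 (tops now [10, 14, 18, 19, 21, 25, 31, 33])
18 → pile 3 (tops now [10, 14, 18, 19, 21, 25, 31, 33])
43 → new pile 9 (tops now [10, 14, 18, 19, 21, 25, 31, 33, 43])
Nine piles.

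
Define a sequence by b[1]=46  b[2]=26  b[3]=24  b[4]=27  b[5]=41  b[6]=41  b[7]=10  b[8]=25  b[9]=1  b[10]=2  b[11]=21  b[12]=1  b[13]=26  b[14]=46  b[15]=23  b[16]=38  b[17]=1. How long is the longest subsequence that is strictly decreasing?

Negate each value so 'decreasing' becomes 'increasing', then run patience tails on the negated sequence:
-46 → extends → [-46]
-26 → extends → [-46, -26]
-24 → extends → [-46, -26, -24]
-27 → replaces -26 → [-46, -27, -24]
-41 → replaces -27 → [-46, -41, -24]
-41 → already a tail → [-46, -41, -24]
-10 → extends → [-46, -41, -24, -10]
-25 → replaces -24 → [-46, -41, -25, -10]
-1 → extends → [-46, -41, -25, -10, -1]
-2 → replaces -1 → [-46, -41, -25, -10, -2]
-21 → replaces -10 → [-46, -41, -25, -21, -2]
-1 → extends → [-46, -41, -25, -21, -2, -1]
-26 → replaces -25 → [-46, -41, -26, -21, -2, -1]
-46 → already a tail → [-46, -41, -26, -21, -2, -1]
-23 → replaces -21 → [-46, -41, -26, -23, -2, -1]
-38 → replaces -26 → [-46, -41, -38, -23, -2, -1]
-1 → already a tail → [-46, -41, -38, -23, -2, -1]
Six tails, so the longest strictly decreasing subsequence of the original has length 6.

6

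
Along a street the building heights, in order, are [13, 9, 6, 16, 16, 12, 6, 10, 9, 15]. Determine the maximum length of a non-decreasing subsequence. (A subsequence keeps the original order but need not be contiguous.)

Track the smallest tail for each achievable length (allowing ties):
13 → extends → [13]
9 → replaces 13 → [9]
6 → replaces 9 → [6]
16 → extends → [6, 16]
16 → extends → [6, 16, 16]
12 → replaces 16 → [6, 12, 16]
6 → replaces 12 → [6, 6, 16]
10 → replaces 16 → [6, 6, 10]
9 → replaces 10 → [6, 6, 9]
15 → extends → [6, 6, 9, 15]
Four tails, so the longest non-decreasing subsequence has length 4 (e.g. 6, 6, 10, 15).

4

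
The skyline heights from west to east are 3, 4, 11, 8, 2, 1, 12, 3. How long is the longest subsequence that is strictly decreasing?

4

Negate each value so 'decreasing' becomes 'increasing', then run patience tails on the negated sequence:
-3 → extends → [-3]
-4 → replaces -3 → [-4]
-11 → replaces -4 → [-11]
-8 → extends → [-11, -8]
-2 → extends → [-11, -8, -2]
-1 → extends → [-11, -8, -2, -1]
-12 → replaces -11 → [-12, -8, -2, -1]
-3 → replaces -2 → [-12, -8, -3, -1]
Four tails, so the longest strictly decreasing subsequence of the original has length 4.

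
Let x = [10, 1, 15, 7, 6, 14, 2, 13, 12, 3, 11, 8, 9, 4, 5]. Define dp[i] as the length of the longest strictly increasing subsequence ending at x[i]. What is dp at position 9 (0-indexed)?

dp[i] = 1 + max{dp[j] : j<i, x[j]<x[i]} (or 1 if no such j):
i:      0  1  2  3  4  5  6  7  8  9 10 11 12 13 14
x[i]:  10  1 15  7  6 14  2 13 12  3 11  8  9  4  5
dp:     1  1  2  2  2  3  2  3  3  3  4  4  5  4  5
At index 9 the value is 3.

3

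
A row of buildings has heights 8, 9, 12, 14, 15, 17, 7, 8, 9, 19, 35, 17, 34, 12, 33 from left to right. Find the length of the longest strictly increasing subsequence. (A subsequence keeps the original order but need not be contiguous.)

8

Track the smallest tail for each achievable length (strict):
8 → extends → [8]
9 → extends → [8, 9]
12 → extends → [8, 9, 12]
14 → extends → [8, 9, 12, 14]
15 → extends → [8, 9, 12, 14, 15]
17 → extends → [8, 9, 12, 14, 15, 17]
7 → replaces 8 → [7, 9, 12, 14, 15, 17]
8 → replaces 9 → [7, 8, 12, 14, 15, 17]
9 → replaces 12 → [7, 8, 9, 14, 15, 17]
19 → extends → [7, 8, 9, 14, 15, 17, 19]
35 → extends → [7, 8, 9, 14, 15, 17, 19, 35]
17 → already a tail → [7, 8, 9, 14, 15, 17, 19, 35]
34 → replaces 35 → [7, 8, 9, 14, 15, 17, 19, 34]
12 → replaces 14 → [7, 8, 9, 12, 15, 17, 19, 34]
33 → replaces 34 → [7, 8, 9, 12, 15, 17, 19, 33]
Eight tails, so the longest strictly increasing subsequence has length 8 (e.g. 8, 9, 12, 14, 15, 17, 19, 35).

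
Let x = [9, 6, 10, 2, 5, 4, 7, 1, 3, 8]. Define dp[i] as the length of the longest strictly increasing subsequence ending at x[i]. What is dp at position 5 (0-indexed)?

dp[i] = 1 + max{dp[j] : j<i, x[j]<x[i]} (or 1 if no such j):
i:      0  1  2  3  4  5  6  7  8  9
x[i]:   9  6 10  2  5  4  7  1  3  8
dp:     1  1  2  1  2  2  3  1  2  4
At index 5 the value is 2.

2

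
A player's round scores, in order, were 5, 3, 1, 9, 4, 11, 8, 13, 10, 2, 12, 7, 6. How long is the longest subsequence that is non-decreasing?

5

Track the smallest tail for each achievable length (allowing ties):
5 → extends → [5]
3 → replaces 5 → [3]
1 → replaces 3 → [1]
9 → extends → [1, 9]
4 → replaces 9 → [1, 4]
11 → extends → [1, 4, 11]
8 → replaces 11 → [1, 4, 8]
13 → extends → [1, 4, 8, 13]
10 → replaces 13 → [1, 4, 8, 10]
2 → replaces 4 → [1, 2, 8, 10]
12 → extends → [1, 2, 8, 10, 12]
7 → replaces 8 → [1, 2, 7, 10, 12]
6 → replaces 7 → [1, 2, 6, 10, 12]
Five tails, so the longest non-decreasing subsequence has length 5 (e.g. 3, 4, 8, 10, 12).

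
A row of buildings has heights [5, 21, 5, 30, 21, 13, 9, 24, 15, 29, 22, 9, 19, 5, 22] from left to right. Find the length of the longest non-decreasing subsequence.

6

Track the smallest tail for each achievable length (allowing ties):
5 → extends → [5]
21 → extends → [5, 21]
5 → replaces 21 → [5, 5]
30 → extends → [5, 5, 30]
21 → replaces 30 → [5, 5, 21]
13 → replaces 21 → [5, 5, 13]
9 → replaces 13 → [5, 5, 9]
24 → extends → [5, 5, 9, 24]
15 → replaces 24 → [5, 5, 9, 15]
29 → extends → [5, 5, 9, 15, 29]
22 → replaces 29 → [5, 5, 9, 15, 22]
9 → replaces 15 → [5, 5, 9, 9, 22]
19 → replaces 22 → [5, 5, 9, 9, 19]
5 → replaces 9 → [5, 5, 5, 9, 19]
22 → extends → [5, 5, 5, 9, 19, 22]
Six tails, so the longest non-decreasing subsequence has length 6 (e.g. 5, 5, 13, 15, 22, 22).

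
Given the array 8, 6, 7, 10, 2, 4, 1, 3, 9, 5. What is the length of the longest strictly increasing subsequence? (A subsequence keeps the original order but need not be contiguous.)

3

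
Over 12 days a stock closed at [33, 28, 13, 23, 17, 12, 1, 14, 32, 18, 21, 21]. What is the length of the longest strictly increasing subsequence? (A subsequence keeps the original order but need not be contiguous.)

4

Let dp[i] be the length of the longest such subsequence ending at index i:
i:      1  2  3  4  5  6  7  8  9 10 11 12
a[i]:  33 28 13 23 17 12  1 14 32 18 21 21
dp:     1  1  1  2  2  1  1  2  3  3  4  4
Maximum dp value is 4.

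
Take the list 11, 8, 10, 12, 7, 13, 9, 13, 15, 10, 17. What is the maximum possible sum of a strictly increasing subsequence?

Let S[i] be the best sum of a strictly increasing subsequence ending at i:
i:      1  2  3  4  5  6  7  8  9 10 11
a[i]:  11  8 10 12  7 13  9 13 15 10 17
S:     11  8 18 30  7 43 17 43 58 27 75
Maximum is 75 (e.g. 8 + 10 + 12 + 13 + 15 + 17).

75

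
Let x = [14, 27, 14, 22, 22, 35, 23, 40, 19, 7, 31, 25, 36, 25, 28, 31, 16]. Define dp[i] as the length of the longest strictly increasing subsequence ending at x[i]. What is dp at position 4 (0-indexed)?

2

dp[i] = 1 + max{dp[j] : j<i, x[j]<x[i]} (or 1 if no such j):
i:      0  1  2  3  4  5  6  7  8  9 10 11 12 13 14 15 16
x[i]:  14 27 14 22 22 35 23 40 19  7 31 25 36 25 28 31 16
dp:     1  2  1  2  2  3  3  4  2  1  4  4  5  4  5  6  2
At index 4 the value is 2.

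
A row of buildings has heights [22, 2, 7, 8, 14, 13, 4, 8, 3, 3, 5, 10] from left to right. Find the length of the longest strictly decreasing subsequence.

5

Negate each value so 'decreasing' becomes 'increasing', then run patience tails on the negated sequence:
-22 → extends → [-22]
-2 → extends → [-22, -2]
-7 → replaces -2 → [-22, -7]
-8 → replaces -7 → [-22, -8]
-14 → replaces -8 → [-22, -14]
-13 → extends → [-22, -14, -13]
-4 → extends → [-22, -14, -13, -4]
-8 → replaces -4 → [-22, -14, -13, -8]
-3 → extends → [-22, -14, -13, -8, -3]
-3 → already a tail → [-22, -14, -13, -8, -3]
-5 → replaces -3 → [-22, -14, -13, -8, -5]
-10 → replaces -8 → [-22, -14, -13, -10, -5]
Five tails, so the longest strictly decreasing subsequence of the original has length 5.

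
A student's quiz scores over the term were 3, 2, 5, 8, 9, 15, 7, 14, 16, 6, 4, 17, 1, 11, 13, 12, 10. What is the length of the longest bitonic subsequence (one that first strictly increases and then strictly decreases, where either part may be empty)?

inc[i] = longest strictly increasing subsequence ending at i; dec[i] = longest strictly decreasing subsequence starting at i:
i:      1  2  3  4  5  6  7  8  9 10 11 12 13 14 15 16 17
a[i]:   3  2  5  8  9 15  7 14 16  6  4 17  1 11 13 12 10
inc:    1  1  2  3  4  5  3  5  6  3  2  7  1  5  6  6  5
dec:    3  2  3  5  5  5  4  4  4  3  2  4  1  2  3  2  1
Best peak at i=12 (value 17): inc=7, dec=4, length 7+4−1 = 10.

10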